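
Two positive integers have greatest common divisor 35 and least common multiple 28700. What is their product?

For any two positive integers, gcd × lcm = product = 35 × 28700 = 1004500.

1004500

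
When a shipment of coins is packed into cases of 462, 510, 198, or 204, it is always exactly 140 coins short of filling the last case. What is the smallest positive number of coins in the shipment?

Being 140 short of a full case of size k means N ≡ −140 (mod k), i.e. N + 140 is a multiple of each size.
462 = 2 × 3 × 7 × 11
510 = 2 × 3 × 5 × 17
198 = 2 × 3^2 × 11
204 = 2^2 × 3 × 17
LCM(462, 510, 198, 204) = 2^2 × 3^2 × 5 × 7 × 11 × 17 = 235620.
Smallest positive N is 235620 − 140 = 235480.

235480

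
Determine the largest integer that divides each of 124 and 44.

124 = 2^2 × 31
44 = 2^2 × 11
gcd(124, 44) = 2^2 = 4.

4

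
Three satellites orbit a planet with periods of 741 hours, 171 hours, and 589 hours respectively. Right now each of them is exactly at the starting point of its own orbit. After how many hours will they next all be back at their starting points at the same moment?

We need the least common multiple of the intervals.
741 = 3 × 13 × 19
171 = 3^2 × 19
589 = 19 × 31
LCM(741, 171, 589) = 3^2 × 13 × 19 × 31 = 68913.

68913 hours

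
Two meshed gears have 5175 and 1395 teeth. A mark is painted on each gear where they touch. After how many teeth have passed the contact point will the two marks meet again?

160425 teeth

We need the least common multiple of the intervals.
5175 = 3^2 × 5^2 × 23
1395 = 3^2 × 5 × 31
LCM(5175, 1395) = 3^2 × 5^2 × 23 × 31 = 160425.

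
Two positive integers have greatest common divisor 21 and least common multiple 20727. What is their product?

435267

For any two positive integers, gcd × lcm = product = 21 × 20727 = 435267.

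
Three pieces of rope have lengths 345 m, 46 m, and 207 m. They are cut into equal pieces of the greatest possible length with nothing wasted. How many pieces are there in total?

26

Piece length = gcd(345, 46, 207).
345 = 3 × 5 × 23
46 = 2 × 23
207 = 3^2 × 23
gcd(345, 46, 207) = 23.
Total pieces = 345/23 + 46/23 + 207/23 = 15 + 2 + 9 = 26.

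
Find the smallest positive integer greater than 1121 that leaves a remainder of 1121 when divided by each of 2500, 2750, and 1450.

798621

N − 1121 must be a common multiple of 2500, 2750, and 1450.
2500 = 2^2 × 5^4
2750 = 2 × 5^3 × 11
1450 = 2 × 5^2 × 29
LCM(2500, 2750, 1450) = 2^2 × 5^4 × 11 × 29 = 797500.
Smallest N > 1121 is LCM + 1121 = 797500 + 1121 = 798621.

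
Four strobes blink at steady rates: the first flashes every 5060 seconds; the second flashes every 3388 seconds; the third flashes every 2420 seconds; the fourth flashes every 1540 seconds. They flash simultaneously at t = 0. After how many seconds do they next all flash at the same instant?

They coincide at every common multiple of the periods; the first is the LCM.
5060 = 2^2 × 5 × 11 × 23
3388 = 2^2 × 7 × 11^2
2420 = 2^2 × 5 × 11^2
1540 = 2^2 × 5 × 7 × 11
LCM(5060, 3388, 2420, 1540) = 2^2 × 5 × 7 × 11^2 × 23 = 389620.

389620 seconds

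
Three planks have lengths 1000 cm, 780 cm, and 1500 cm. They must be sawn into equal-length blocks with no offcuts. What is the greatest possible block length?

The block length must divide every plank, so the greatest is gcd(1000, 780, 1500).
1000 = 2^3 × 5^3
780 = 2^2 × 3 × 5 × 13
1500 = 2^2 × 3 × 5^3
gcd(1000, 780, 1500) = 2^2 × 5 = 20.

20 cm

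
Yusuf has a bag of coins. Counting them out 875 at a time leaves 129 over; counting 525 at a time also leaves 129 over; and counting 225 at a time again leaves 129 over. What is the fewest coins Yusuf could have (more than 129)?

8004

N − 129 must be a common multiple of 875, 525, and 225.
875 = 5^3 × 7
525 = 3 × 5^2 × 7
225 = 3^2 × 5^2
LCM(875, 525, 225) = 3^2 × 5^3 × 7 = 7875.
Smallest N > 129 is LCM + 129 = 7875 + 129 = 8004.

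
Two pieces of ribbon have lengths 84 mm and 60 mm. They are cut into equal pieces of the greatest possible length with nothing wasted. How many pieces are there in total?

Piece length = gcd(84, 60).
84 = 2^2 × 3 × 7
60 = 2^2 × 3 × 5
gcd(84, 60) = 2^2 × 3 = 12.
Total pieces = 84/12 + 60/12 = 7 + 5 = 12.

12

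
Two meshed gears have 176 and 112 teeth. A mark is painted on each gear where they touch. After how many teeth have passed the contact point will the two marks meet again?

1232 teeth

The first simultaneous occurrence is after LCM of the individual periods.
176 = 2^4 × 11
112 = 2^4 × 7
LCM(176, 112) = 2^4 × 7 × 11 = 1232.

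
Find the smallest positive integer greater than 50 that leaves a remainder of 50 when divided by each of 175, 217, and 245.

N − 50 must be a common multiple of 175, 217, and 245.
175 = 5^2 × 7
217 = 7 × 31
245 = 5 × 7^2
LCM(175, 217, 245) = 5^2 × 7^2 × 31 = 37975.
Smallest N > 50 is LCM + 50 = 37975 + 50 = 38025.

38025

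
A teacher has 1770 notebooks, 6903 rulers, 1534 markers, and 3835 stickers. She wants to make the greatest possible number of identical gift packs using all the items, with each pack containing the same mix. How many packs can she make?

59 packs

The pack count must divide each quantity, so the greatest is gcd(1770, 6903, 1534, 3835).
1770 = 2 × 3 × 5 × 59
6903 = 3^2 × 13 × 59
1534 = 2 × 13 × 59
3835 = 5 × 13 × 59
gcd(1770, 6903, 1534, 3835) = 59.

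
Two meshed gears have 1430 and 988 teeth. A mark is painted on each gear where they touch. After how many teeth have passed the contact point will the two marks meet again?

They coincide at every common multiple of the periods; the first is the LCM.
1430 = 2 × 5 × 11 × 13
988 = 2^2 × 13 × 19
LCM(1430, 988) = 2^2 × 5 × 11 × 13 × 19 = 54340.

54340 teeth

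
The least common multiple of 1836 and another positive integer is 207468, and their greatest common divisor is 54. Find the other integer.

gcd × lcm = product of the two integers, so the other integer is (54 × 207468) / 1836 = 6102.

6102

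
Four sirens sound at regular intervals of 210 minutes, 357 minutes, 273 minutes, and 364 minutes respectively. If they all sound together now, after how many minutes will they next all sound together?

The first simultaneous occurrence is after LCM of the individual periods.
210 = 2 × 3 × 5 × 7
357 = 3 × 7 × 17
273 = 3 × 7 × 13
364 = 2^2 × 7 × 13
LCM(210, 357, 273, 364) = 2^2 × 3 × 5 × 7 × 13 × 17 = 92820.

92820 minutes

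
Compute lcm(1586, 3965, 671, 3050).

436150

1586 = 2 × 13 × 61
3965 = 5 × 13 × 61
671 = 11 × 61
3050 = 2 × 5^2 × 61
LCM(1586, 3965, 671, 3050) = 2 × 5^2 × 11 × 13 × 61 = 436150.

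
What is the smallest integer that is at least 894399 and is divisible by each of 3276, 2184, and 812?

950040

The integer must be a common multiple of 3276, 2184, and 812, so a multiple of their LCM.
3276 = 2^2 × 3^2 × 7 × 13
2184 = 2^3 × 3 × 7 × 13
812 = 2^2 × 7 × 29
LCM(3276, 2184, 812) = 2^3 × 3^2 × 7 × 13 × 29 = 190008.
Smallest multiple of 190008 that is ≥ 894399: ⌈894399/190008⌉ × 190008 = 5 × 190008 = 950040.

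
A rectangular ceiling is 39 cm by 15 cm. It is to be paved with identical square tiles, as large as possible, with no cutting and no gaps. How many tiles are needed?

Tile side = gcd(39, 15).
39 = 3 × 13
15 = 3 × 5
gcd(39, 15) = 3.
Tiles: (39/3) × (15/3) = 13 × 5 = 65.

65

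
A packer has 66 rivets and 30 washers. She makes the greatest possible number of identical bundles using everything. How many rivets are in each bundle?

11

Number of bundles = gcd(66, 30).
66 = 2 × 3 × 11
30 = 2 × 3 × 5
gcd(66, 30) = 2 × 3 = 6.
rivets per bundle = 66 / 6 = 11.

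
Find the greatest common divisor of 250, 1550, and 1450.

50

250 = 2 × 5^3
1550 = 2 × 5^2 × 31
1450 = 2 × 5^2 × 29
gcd(250, 1550, 1450) = 2 × 5^2 = 50.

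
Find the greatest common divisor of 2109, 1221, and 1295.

2109 = 3 × 19 × 37
1221 = 3 × 11 × 37
1295 = 5 × 7 × 37
gcd(2109, 1221, 1295) = 37.

37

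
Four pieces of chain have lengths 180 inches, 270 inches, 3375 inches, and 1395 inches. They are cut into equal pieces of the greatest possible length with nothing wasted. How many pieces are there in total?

116

Piece length = gcd(180, 270, 3375, 1395).
180 = 2^2 × 3^2 × 5
270 = 2 × 3^3 × 5
3375 = 3^3 × 5^3
1395 = 3^2 × 5 × 31
gcd(180, 270, 3375, 1395) = 3^2 × 5 = 45.
Total pieces = 180/45 + 270/45 + 3375/45 + 1395/45 = 4 + 6 + 75 + 31 = 116.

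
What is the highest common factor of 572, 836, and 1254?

22

572 = 2^2 × 11 × 13
836 = 2^2 × 11 × 19
1254 = 2 × 3 × 11 × 19
gcd(572, 836, 1254) = 2 × 11 = 22.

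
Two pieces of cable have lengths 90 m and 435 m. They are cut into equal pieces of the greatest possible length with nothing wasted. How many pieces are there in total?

35

Piece length = gcd(90, 435).
90 = 2 × 3^2 × 5
435 = 3 × 5 × 29
gcd(90, 435) = 3 × 5 = 15.
Total pieces = 90/15 + 435/15 = 6 + 29 = 35.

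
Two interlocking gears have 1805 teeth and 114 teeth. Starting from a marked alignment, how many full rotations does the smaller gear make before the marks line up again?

95 rotations

They are all back at their starting positions together after one LCM of the periods.
1805 = 5 × 19^2
114 = 2 × 3 × 19
LCM(1805, 114) = 2 × 3 × 5 × 19^2 = 10830.
Rotations for period 114: 10830 / 114 = 95.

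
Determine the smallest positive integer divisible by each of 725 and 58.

1450

725 = 5^2 × 29
58 = 2 × 29
LCM(725, 58) = 2 × 5^2 × 29 = 1450.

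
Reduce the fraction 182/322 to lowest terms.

13/23

182 = 2 × 7 × 13
322 = 2 × 7 × 23
gcd(182, 322) = 2 × 7 = 14.
Divide numerator and denominator by 14: 182/322 = 13/23.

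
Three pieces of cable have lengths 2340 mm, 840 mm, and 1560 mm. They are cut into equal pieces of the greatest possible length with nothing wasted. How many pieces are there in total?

79

Piece length = gcd(2340, 840, 1560).
2340 = 2^2 × 3^2 × 5 × 13
840 = 2^3 × 3 × 5 × 7
1560 = 2^3 × 3 × 5 × 13
gcd(2340, 840, 1560) = 2^2 × 3 × 5 = 60.
Total pieces = 2340/60 + 840/60 + 1560/60 = 39 + 14 + 26 = 79.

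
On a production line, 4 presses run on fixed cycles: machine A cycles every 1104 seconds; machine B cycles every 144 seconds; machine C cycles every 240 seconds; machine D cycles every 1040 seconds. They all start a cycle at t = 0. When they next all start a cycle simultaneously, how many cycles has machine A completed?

The first common completion time is the LCM of the periods.
1104 = 2^4 × 3 × 23
144 = 2^4 × 3^2
240 = 2^4 × 3 × 5
1040 = 2^4 × 5 × 13
LCM(1104, 144, 240, 1040) = 2^4 × 3^2 × 5 × 13 × 23 = 215280.
Cycles for period 1104: 215280 / 1104 = 195.

195 cycles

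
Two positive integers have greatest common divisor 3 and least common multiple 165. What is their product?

For any two positive integers, gcd × lcm = product = 3 × 165 = 495.

495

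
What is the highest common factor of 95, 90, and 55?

95 = 5 × 19
90 = 2 × 3^2 × 5
55 = 5 × 11
gcd(95, 90, 55) = 5.

5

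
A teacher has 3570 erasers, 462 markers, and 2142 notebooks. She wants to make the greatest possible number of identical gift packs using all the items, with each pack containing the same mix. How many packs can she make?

The pack count must divide each quantity, so the greatest is gcd(3570, 462, 2142).
3570 = 2 × 3 × 5 × 7 × 17
462 = 2 × 3 × 7 × 11
2142 = 2 × 3^2 × 7 × 17
gcd(3570, 462, 2142) = 2 × 3 × 7 = 42.

42 packs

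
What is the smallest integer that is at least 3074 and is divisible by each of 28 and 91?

3276

The integer must be a common multiple of 28 and 91, so a multiple of their LCM.
28 = 2^2 × 7
91 = 7 × 13
LCM(28, 91) = 2^2 × 7 × 13 = 364.
Smallest multiple of 364 that is ≥ 3074: ⌈3074/364⌉ × 364 = 9 × 364 = 3276.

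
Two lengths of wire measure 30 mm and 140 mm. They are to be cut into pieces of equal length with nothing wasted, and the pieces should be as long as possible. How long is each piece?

10 mm

By the Euclidean algorithm:
140 = 4 × 30 + 20
30 = 1 × 20 + 10
20 = 2 × 10 + 0
gcd(30, 140) = 10.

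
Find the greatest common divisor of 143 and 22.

11

143 = 11 × 13
22 = 2 × 11
gcd(143, 22) = 11.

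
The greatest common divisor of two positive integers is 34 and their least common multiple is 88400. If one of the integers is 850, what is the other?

3536

For two integers, gcd × lcm = product, so the other is (34 × 88400) / 850 = 3005600 / 850 = 3536.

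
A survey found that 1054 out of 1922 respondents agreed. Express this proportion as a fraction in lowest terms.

17/31

1054 = 2 × 17 × 31
1922 = 2 × 31^2
gcd(1054, 1922) = 2 × 31 = 62.
Divide numerator and denominator by 62: 1054/1922 = 17/31.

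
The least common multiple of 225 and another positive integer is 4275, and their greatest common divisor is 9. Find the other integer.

171

gcd × lcm = product of the two integers, so the other integer is (9 × 4275) / 225 = 171.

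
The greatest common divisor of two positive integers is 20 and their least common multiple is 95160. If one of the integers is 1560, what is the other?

For two integers, gcd × lcm = product, so the other is (20 × 95160) / 1560 = 1903200 / 1560 = 1220.

1220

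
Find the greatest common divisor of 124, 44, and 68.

4

124 = 2^2 × 31
44 = 2^2 × 11
68 = 2^2 × 17
gcd(124, 44, 68) = 2^2 = 4.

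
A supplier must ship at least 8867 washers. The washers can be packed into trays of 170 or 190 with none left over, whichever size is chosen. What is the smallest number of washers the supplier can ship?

9690

The number of washers must be a common multiple of 170 and 190, so a multiple of their LCM.
170 = 2 × 5 × 17
190 = 2 × 5 × 19
LCM(170, 190) = 2 × 5 × 17 × 19 = 3230.
Smallest multiple of 3230 that is ≥ 8867: ⌈8867/3230⌉ × 3230 = 3 × 3230 = 9690.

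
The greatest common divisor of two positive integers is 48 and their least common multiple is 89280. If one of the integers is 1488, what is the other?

For two integers, gcd × lcm = product, so the other is (48 × 89280) / 1488 = 4285440 / 1488 = 2880.

2880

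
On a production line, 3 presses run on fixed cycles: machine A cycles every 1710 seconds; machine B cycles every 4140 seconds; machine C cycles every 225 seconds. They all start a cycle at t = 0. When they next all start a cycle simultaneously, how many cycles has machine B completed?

95 cycles

The first common completion time is the LCM of the periods.
1710 = 2 × 3^2 × 5 × 19
4140 = 2^2 × 3^2 × 5 × 23
225 = 3^2 × 5^2
LCM(1710, 4140, 225) = 2^2 × 3^2 × 5^2 × 19 × 23 = 393300.
Cycles for period 4140: 393300 / 4140 = 95.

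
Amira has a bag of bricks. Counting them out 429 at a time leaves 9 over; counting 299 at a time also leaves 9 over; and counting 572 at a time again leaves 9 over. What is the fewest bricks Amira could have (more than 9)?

39477

N − 9 must be a common multiple of 429, 299, and 572.
429 = 3 × 11 × 13
299 = 13 × 23
572 = 2^2 × 11 × 13
LCM(429, 299, 572) = 2^2 × 3 × 11 × 13 × 23 = 39468.
Smallest N > 9 is LCM + 9 = 39468 + 9 = 39477.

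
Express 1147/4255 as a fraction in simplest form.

31/115

1147 = 31 × 37
4255 = 5 × 23 × 37
gcd(1147, 4255) = 37.
Divide numerator and denominator by 37: 1147/4255 = 31/115.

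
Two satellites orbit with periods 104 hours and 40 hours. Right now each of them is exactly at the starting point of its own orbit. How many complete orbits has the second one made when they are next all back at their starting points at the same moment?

They are all back at their starting positions together after one LCM of the periods.
104 = 2^3 × 13
40 = 2^3 × 5
LCM(104, 40) = 2^3 × 5 × 13 = 520.
Orbits for period 40: 520 / 40 = 13.

13 orbits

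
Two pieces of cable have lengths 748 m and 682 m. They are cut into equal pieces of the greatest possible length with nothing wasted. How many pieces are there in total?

65

Piece length = gcd(748, 682).
748 = 2^2 × 11 × 17
682 = 2 × 11 × 31
gcd(748, 682) = 2 × 11 = 22.
Total pieces = 748/22 + 682/22 = 34 + 31 = 65.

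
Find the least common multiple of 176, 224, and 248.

76384

176 = 2^4 × 11
224 = 2^5 × 7
248 = 2^3 × 31
LCM(176, 224, 248) = 2^5 × 7 × 11 × 31 = 76384.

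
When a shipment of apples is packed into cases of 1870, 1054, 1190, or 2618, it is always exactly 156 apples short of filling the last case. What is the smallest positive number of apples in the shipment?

405634

Being 156 short of a full case of size k means N ≡ −156 (mod k), i.e. N + 156 is a multiple of each size.
1870 = 2 × 5 × 11 × 17
1054 = 2 × 17 × 31
1190 = 2 × 5 × 7 × 17
2618 = 2 × 7 × 11 × 17
LCM(1870, 1054, 1190, 2618) = 2 × 5 × 7 × 11 × 17 × 31 = 405790.
Smallest positive N is 405790 − 156 = 405634.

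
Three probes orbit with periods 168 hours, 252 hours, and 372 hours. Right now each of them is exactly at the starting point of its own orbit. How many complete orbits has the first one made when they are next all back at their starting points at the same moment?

93 orbits

The first common completion time is the LCM of the periods.
168 = 2^3 × 3 × 7
252 = 2^2 × 3^2 × 7
372 = 2^2 × 3 × 31
LCM(168, 252, 372) = 2^3 × 3^2 × 7 × 31 = 15624.
Orbits for period 168: 15624 / 168 = 93.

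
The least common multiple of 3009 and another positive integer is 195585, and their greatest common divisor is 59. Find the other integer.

gcd × lcm = product of the two integers, so the other integer is (59 × 195585) / 3009 = 3835.

3835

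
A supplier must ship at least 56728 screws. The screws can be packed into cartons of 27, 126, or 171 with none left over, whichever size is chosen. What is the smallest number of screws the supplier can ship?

57456

The number of screws must be a common multiple of 27, 126, and 171, so a multiple of their LCM.
27 = 3^3
126 = 2 × 3^2 × 7
171 = 3^2 × 19
LCM(27, 126, 171) = 2 × 3^3 × 7 × 19 = 7182.
Smallest multiple of 7182 that is ≥ 56728: ⌈56728/7182⌉ × 7182 = 8 × 7182 = 57456.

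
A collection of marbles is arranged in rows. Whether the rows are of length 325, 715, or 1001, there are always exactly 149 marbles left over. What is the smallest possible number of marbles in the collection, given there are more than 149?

25174

N − 149 must be a common multiple of 325, 715, and 1001.
325 = 5^2 × 13
715 = 5 × 11 × 13
1001 = 7 × 11 × 13
LCM(325, 715, 1001) = 5^2 × 7 × 11 × 13 = 25025.
Smallest N > 149 is LCM + 149 = 25025 + 149 = 25174.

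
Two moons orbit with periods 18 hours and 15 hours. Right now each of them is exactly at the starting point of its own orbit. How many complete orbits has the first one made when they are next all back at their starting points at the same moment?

5 orbits

All finish a whole number of cycles simultaneously at t = LCM of the periods.
18 = 2 × 3^2
15 = 3 × 5
LCM(18, 15) = 2 × 3^2 × 5 = 90.
Orbits for period 18: 90 / 18 = 5.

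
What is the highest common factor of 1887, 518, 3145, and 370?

37

1887 = 3 × 17 × 37
518 = 2 × 7 × 37
3145 = 5 × 17 × 37
370 = 2 × 5 × 37
gcd(1887, 518, 3145, 370) = 37.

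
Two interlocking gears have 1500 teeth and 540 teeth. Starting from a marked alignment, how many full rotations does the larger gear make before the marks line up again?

9 rotations

They are all back at their starting positions together after one LCM of the periods.
1500 = 2^2 × 3 × 5^3
540 = 2^2 × 3^3 × 5
LCM(1500, 540) = 2^2 × 3^3 × 5^3 = 13500.
Rotations for period 1500: 13500 / 1500 = 9.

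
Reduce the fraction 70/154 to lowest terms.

5/11

70 = 2 × 5 × 7
154 = 2 × 7 × 11
gcd(70, 154) = 2 × 7 = 14.
Divide numerator and denominator by 14: 70/154 = 5/11.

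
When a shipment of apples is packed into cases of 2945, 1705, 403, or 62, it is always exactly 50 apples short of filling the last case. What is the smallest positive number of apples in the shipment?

Being 50 short of a full case of size k means N ≡ −50 (mod k), i.e. N + 50 is a multiple of each size.
2945 = 5 × 19 × 31
1705 = 5 × 11 × 31
403 = 13 × 31
62 = 2 × 31
LCM(2945, 1705, 403, 62) = 2 × 5 × 11 × 13 × 19 × 31 = 842270.
Smallest positive N is 842270 − 50 = 842220.

842220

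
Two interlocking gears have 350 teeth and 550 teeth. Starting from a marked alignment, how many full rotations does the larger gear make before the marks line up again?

They are all back at their starting positions together after one LCM of the periods.
350 = 2 × 5^2 × 7
550 = 2 × 5^2 × 11
LCM(350, 550) = 2 × 5^2 × 7 × 11 = 3850.
Rotations for period 550: 3850 / 550 = 7.

7 rotations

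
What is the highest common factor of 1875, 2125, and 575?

25

1875 = 3 × 5^4
2125 = 5^3 × 17
575 = 5^2 × 23
gcd(1875, 2125, 575) = 5^2 = 25.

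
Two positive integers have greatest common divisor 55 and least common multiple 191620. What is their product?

For any two positive integers, gcd × lcm = product = 55 × 191620 = 10539100.

10539100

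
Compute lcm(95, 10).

95 = 5 × 19
10 = 2 × 5
LCM(95, 10) = 2 × 5 × 19 = 190.

190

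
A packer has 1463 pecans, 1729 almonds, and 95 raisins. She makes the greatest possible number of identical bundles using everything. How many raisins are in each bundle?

5

Number of bundles = gcd(1463, 1729, 95).
1463 = 7 × 11 × 19
1729 = 7 × 13 × 19
95 = 5 × 19
gcd(1463, 1729, 95) = 19.
raisins per bundle = 95 / 19 = 5.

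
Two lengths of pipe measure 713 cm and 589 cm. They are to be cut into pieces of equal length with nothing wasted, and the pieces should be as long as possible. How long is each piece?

By the Euclidean algorithm:
713 = 1 × 589 + 124
589 = 4 × 124 + 93
124 = 1 × 93 + 31
93 = 3 × 31 + 0
gcd(713, 589) = 31.

31 cm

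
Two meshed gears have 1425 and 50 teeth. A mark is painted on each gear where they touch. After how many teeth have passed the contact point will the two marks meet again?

They coincide at every common multiple of the periods; the first is the LCM.
1425 = 3 × 5^2 × 19
50 = 2 × 5^2
LCM(1425, 50) = 2 × 3 × 5^2 × 19 = 2850.

2850 teeth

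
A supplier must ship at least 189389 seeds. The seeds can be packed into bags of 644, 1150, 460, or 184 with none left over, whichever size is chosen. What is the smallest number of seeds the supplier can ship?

The number of seeds must be a common multiple of 644, 1150, 460, and 184, so a multiple of their LCM.
644 = 2^2 × 7 × 23
1150 = 2 × 5^2 × 23
460 = 2^2 × 5 × 23
184 = 2^3 × 23
LCM(644, 1150, 460, 184) = 2^3 × 5^2 × 7 × 23 = 32200.
Smallest multiple of 32200 that is ≥ 189389: ⌈189389/32200⌉ × 32200 = 6 × 32200 = 193200.

193200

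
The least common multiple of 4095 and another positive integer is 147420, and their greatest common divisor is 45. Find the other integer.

gcd × lcm = product of the two integers, so the other integer is (45 × 147420) / 4095 = 1620.

1620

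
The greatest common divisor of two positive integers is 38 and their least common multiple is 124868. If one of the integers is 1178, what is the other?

For two integers, gcd × lcm = product, so the other is (38 × 124868) / 1178 = 4744984 / 1178 = 4028.

4028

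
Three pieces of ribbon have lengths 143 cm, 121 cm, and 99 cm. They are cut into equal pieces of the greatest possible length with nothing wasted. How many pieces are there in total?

33

Piece length = gcd(143, 121, 99).
143 = 11 × 13
121 = 11^2
99 = 3^2 × 11
gcd(143, 121, 99) = 11.
Total pieces = 143/11 + 121/11 + 99/11 = 13 + 11 + 9 = 33.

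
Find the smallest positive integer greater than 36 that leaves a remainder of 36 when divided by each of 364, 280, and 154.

40076

N − 36 must be a common multiple of 364, 280, and 154.
364 = 2^2 × 7 × 13
280 = 2^3 × 5 × 7
154 = 2 × 7 × 11
LCM(364, 280, 154) = 2^3 × 5 × 7 × 11 × 13 = 40040.
Smallest N > 36 is LCM + 36 = 40040 + 36 = 40076.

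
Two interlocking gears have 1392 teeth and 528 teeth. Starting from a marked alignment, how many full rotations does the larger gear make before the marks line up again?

They are all back at their starting positions together after one LCM of the periods.
1392 = 2^4 × 3 × 29
528 = 2^4 × 3 × 11
LCM(1392, 528) = 2^4 × 3 × 11 × 29 = 15312.
Rotations for period 1392: 15312 / 1392 = 11.

11 rotations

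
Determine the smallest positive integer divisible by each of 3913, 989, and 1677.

269997

3913 = 7 × 13 × 43
989 = 23 × 43
1677 = 3 × 13 × 43
LCM(3913, 989, 1677) = 3 × 7 × 13 × 23 × 43 = 269997.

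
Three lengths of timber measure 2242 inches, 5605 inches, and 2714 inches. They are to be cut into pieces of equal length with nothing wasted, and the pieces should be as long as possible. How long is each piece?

59 inches

The greatest length dividing all of 2242, 5605, and 2714 is their gcd.
2242 = 2 × 19 × 59
5605 = 5 × 19 × 59
2714 = 2 × 23 × 59
gcd(2242, 5605, 2714) = 59.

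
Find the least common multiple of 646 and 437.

14858

646 = 2 × 17 × 19
437 = 19 × 23
LCM(646, 437) = 2 × 17 × 19 × 23 = 14858.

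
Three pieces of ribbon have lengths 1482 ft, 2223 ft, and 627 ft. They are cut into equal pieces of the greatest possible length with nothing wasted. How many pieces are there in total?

Piece length = gcd(1482, 2223, 627).
1482 = 2 × 3 × 13 × 19
2223 = 3^2 × 13 × 19
627 = 3 × 11 × 19
gcd(1482, 2223, 627) = 3 × 19 = 57.
Total pieces = 1482/57 + 2223/57 + 627/57 = 26 + 39 + 11 = 76.

76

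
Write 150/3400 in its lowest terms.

3/68

150 = 2 × 3 × 5^2
3400 = 2^3 × 5^2 × 17
gcd(150, 3400) = 2 × 5^2 = 50.
Divide numerator and denominator by 50: 150/3400 = 3/68.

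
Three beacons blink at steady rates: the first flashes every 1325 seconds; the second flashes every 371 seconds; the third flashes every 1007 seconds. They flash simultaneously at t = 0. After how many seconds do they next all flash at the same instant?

The first simultaneous occurrence is after LCM of the individual periods.
1325 = 5^2 × 53
371 = 7 × 53
1007 = 19 × 53
LCM(1325, 371, 1007) = 5^2 × 7 × 19 × 53 = 176225.

176225 seconds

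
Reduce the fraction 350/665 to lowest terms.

350 = 2 × 5^2 × 7
665 = 5 × 7 × 19
gcd(350, 665) = 5 × 7 = 35.
Divide numerator and denominator by 35: 350/665 = 10/19.

10/19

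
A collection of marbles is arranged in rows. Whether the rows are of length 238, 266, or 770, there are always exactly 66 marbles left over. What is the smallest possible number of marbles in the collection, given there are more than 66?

248776

N − 66 must be a common multiple of 238, 266, and 770.
238 = 2 × 7 × 17
266 = 2 × 7 × 19
770 = 2 × 5 × 7 × 11
LCM(238, 266, 770) = 2 × 5 × 7 × 11 × 17 × 19 = 248710.
Smallest N > 66 is LCM + 66 = 248710 + 66 = 248776.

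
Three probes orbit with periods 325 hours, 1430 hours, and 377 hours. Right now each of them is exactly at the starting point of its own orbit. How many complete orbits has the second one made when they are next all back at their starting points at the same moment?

All finish a whole number of cycles simultaneously at t = LCM of the periods.
325 = 5^2 × 13
1430 = 2 × 5 × 11 × 13
377 = 13 × 29
LCM(325, 1430, 377) = 2 × 5^2 × 11 × 13 × 29 = 207350.
Orbits for period 1430: 207350 / 1430 = 145.

145 orbits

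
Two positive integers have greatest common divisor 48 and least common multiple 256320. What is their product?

For any two positive integers, gcd × lcm = product = 48 × 256320 = 12303360.

12303360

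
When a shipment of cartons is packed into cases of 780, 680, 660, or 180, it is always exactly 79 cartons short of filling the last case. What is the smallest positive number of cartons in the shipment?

Being 79 short of a full case of size k means N ≡ −79 (mod k), i.e. N + 79 is a multiple of each size.
780 = 2^2 × 3 × 5 × 13
680 = 2^3 × 5 × 17
660 = 2^2 × 3 × 5 × 11
180 = 2^2 × 3^2 × 5
LCM(780, 680, 660, 180) = 2^3 × 3^2 × 5 × 11 × 13 × 17 = 875160.
Smallest positive N is 875160 − 79 = 875081.

875081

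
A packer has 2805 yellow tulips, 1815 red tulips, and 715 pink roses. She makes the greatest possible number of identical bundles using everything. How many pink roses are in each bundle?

13

Number of bundles = gcd(2805, 1815, 715).
2805 = 3 × 5 × 11 × 17
1815 = 3 × 5 × 11^2
715 = 5 × 11 × 13
gcd(2805, 1815, 715) = 5 × 11 = 55.
pink roses per bundle = 715 / 55 = 13.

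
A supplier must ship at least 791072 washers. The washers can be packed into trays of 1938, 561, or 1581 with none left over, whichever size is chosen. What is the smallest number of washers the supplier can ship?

The number of washers must be a common multiple of 1938, 561, and 1581, so a multiple of their LCM.
1938 = 2 × 3 × 17 × 19
561 = 3 × 11 × 17
1581 = 3 × 17 × 31
LCM(1938, 561, 1581) = 2 × 3 × 11 × 17 × 19 × 31 = 660858.
Smallest multiple of 660858 that is ≥ 791072: ⌈791072/660858⌉ × 660858 = 2 × 660858 = 1321716.

1321716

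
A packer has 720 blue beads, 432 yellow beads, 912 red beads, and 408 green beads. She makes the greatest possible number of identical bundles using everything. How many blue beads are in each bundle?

Number of bundles = gcd(720, 432, 912, 408).
720 = 2^4 × 3^2 × 5
432 = 2^4 × 3^3
912 = 2^4 × 3 × 19
408 = 2^3 × 3 × 17
gcd(720, 432, 912, 408) = 2^3 × 3 = 24.
blue beads per bundle = 720 / 24 = 30.

30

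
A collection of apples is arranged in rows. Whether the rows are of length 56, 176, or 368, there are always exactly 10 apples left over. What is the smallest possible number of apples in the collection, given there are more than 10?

N − 10 must be a common multiple of 56, 176, and 368.
56 = 2^3 × 7
176 = 2^4 × 11
368 = 2^4 × 23
LCM(56, 176, 368) = 2^4 × 7 × 11 × 23 = 28336.
Smallest N > 10 is LCM + 10 = 28336 + 10 = 28346.

28346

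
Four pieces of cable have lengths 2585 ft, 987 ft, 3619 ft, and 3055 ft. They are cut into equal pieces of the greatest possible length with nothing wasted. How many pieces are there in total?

218

Piece length = gcd(2585, 987, 3619, 3055).
2585 = 5 × 11 × 47
987 = 3 × 7 × 47
3619 = 7 × 11 × 47
3055 = 5 × 13 × 47
gcd(2585, 987, 3619, 3055) = 47.
Total pieces = 2585/47 + 987/47 + 3619/47 + 3055/47 = 55 + 21 + 77 + 65 = 218.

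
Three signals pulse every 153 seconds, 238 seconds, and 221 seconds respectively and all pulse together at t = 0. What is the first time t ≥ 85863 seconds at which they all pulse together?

111384 seconds

Joint pulses occur at multiples of LCM(153, 238, 221).
153 = 3^2 × 17
238 = 2 × 7 × 17
221 = 13 × 17
LCM(153, 238, 221) = 2 × 3^2 × 7 × 13 × 17 = 27846.
Smallest multiple of 27846 that is ≥ 85863: ⌈85863/27846⌉ × 27846 = 4 × 27846 = 111384.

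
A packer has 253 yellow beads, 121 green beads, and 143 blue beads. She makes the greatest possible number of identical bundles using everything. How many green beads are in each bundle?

Number of bundles = gcd(253, 121, 143).
253 = 11 × 23
121 = 11^2
143 = 11 × 13
gcd(253, 121, 143) = 11.
green beads per bundle = 121 / 11 = 11.

11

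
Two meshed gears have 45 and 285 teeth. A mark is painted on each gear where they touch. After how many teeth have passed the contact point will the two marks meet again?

They coincide at every common multiple of the periods; the first is the LCM.
45 = 3^2 × 5
285 = 3 × 5 × 19
LCM(45, 285) = 3^2 × 5 × 19 = 855.

855 teeth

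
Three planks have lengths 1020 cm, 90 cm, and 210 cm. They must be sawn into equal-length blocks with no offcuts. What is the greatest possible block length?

30 cm

The block length must divide every plank, so the greatest is gcd(1020, 90, 210).
1020 = 2^2 × 3 × 5 × 17
90 = 2 × 3^2 × 5
210 = 2 × 3 × 5 × 7
gcd(1020, 90, 210) = 2 × 3 × 5 = 30.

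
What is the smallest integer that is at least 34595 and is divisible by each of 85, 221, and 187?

The integer must be a common multiple of 85, 221, and 187, so a multiple of their LCM.
85 = 5 × 17
221 = 13 × 17
187 = 11 × 17
LCM(85, 221, 187) = 5 × 11 × 13 × 17 = 12155.
Smallest multiple of 12155 that is ≥ 34595: ⌈34595/12155⌉ × 12155 = 3 × 12155 = 36465.

36465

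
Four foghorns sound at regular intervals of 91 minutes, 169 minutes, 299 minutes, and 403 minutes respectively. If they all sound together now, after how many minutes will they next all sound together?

843479 minutes

We need the least common multiple of the intervals.
91 = 7 × 13
169 = 13^2
299 = 13 × 23
403 = 13 × 31
LCM(91, 169, 299, 403) = 7 × 13^2 × 23 × 31 = 843479.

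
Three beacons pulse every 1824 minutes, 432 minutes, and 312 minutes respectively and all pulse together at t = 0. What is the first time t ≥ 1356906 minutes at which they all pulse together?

1493856 minutes

Joint pulses occur at multiples of LCM(1824, 432, 312).
1824 = 2^5 × 3 × 19
432 = 2^4 × 3^3
312 = 2^3 × 3 × 13
LCM(1824, 432, 312) = 2^5 × 3^3 × 13 × 19 = 213408.
Smallest multiple of 213408 that is ≥ 1356906: ⌈1356906/213408⌉ × 213408 = 7 × 213408 = 1493856.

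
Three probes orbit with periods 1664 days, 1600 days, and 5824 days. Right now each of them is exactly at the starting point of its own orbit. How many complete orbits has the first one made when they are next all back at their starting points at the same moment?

175 orbits

All finish a whole number of cycles simultaneously at t = LCM of the periods.
1664 = 2^7 × 13
1600 = 2^6 × 5^2
5824 = 2^6 × 7 × 13
LCM(1664, 1600, 5824) = 2^7 × 5^2 × 7 × 13 = 291200.
Orbits for period 1664: 291200 / 1664 = 175.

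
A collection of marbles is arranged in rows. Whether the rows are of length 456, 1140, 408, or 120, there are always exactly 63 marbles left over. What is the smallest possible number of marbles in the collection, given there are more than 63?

N − 63 must be a common multiple of 456, 1140, 408, and 120.
456 = 2^3 × 3 × 19
1140 = 2^2 × 3 × 5 × 19
408 = 2^3 × 3 × 17
120 = 2^3 × 3 × 5
LCM(456, 1140, 408, 120) = 2^3 × 3 × 5 × 17 × 19 = 38760.
Smallest N > 63 is LCM + 63 = 38760 + 63 = 38823.

38823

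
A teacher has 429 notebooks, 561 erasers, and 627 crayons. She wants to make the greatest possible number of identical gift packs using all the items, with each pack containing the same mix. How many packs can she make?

The pack count must divide each quantity, so the greatest is gcd(429, 561, 627).
429 = 3 × 11 × 13
561 = 3 × 11 × 17
627 = 3 × 11 × 19
gcd(429, 561, 627) = 3 × 11 = 33.

33 packs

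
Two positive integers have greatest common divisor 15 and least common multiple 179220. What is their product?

For any two positive integers, gcd × lcm = product = 15 × 179220 = 2688300.

2688300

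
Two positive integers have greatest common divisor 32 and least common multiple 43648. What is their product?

1396736

For any two positive integers, gcd × lcm = product = 32 × 43648 = 1396736.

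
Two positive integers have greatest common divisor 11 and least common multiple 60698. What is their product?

For any two positive integers, gcd × lcm = product = 11 × 60698 = 667678.

667678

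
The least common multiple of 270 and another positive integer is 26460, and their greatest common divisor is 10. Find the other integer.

980

gcd × lcm = product of the two integers, so the other integer is (10 × 26460) / 270 = 980.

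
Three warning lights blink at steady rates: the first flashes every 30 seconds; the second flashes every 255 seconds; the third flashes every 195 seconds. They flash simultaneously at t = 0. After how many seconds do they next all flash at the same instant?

They coincide at every common multiple of the periods; the first is the LCM.
30 = 2 × 3 × 5
255 = 3 × 5 × 17
195 = 3 × 5 × 13
LCM(30, 255, 195) = 2 × 3 × 5 × 13 × 17 = 6630.

6630 seconds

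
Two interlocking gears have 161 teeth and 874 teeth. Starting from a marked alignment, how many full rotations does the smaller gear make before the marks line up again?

The first common completion time is the LCM of the periods.
161 = 7 × 23
874 = 2 × 19 × 23
LCM(161, 874) = 2 × 7 × 19 × 23 = 6118.
Rotations for period 161: 6118 / 161 = 38.

38 rotations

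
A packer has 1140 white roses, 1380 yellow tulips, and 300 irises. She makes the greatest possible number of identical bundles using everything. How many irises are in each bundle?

Number of bundles = gcd(1140, 1380, 300).
1140 = 2^2 × 3 × 5 × 19
1380 = 2^2 × 3 × 5 × 23
300 = 2^2 × 3 × 5^2
gcd(1140, 1380, 300) = 2^2 × 3 × 5 = 60.
irises per bundle = 300 / 60 = 5.

5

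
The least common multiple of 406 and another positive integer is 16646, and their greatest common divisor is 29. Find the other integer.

gcd × lcm = product of the two integers, so the other integer is (29 × 16646) / 406 = 1189.

1189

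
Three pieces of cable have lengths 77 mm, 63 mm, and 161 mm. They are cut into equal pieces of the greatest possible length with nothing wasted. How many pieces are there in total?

Piece length = gcd(77, 63, 161).
77 = 7 × 11
63 = 3^2 × 7
161 = 7 × 23
gcd(77, 63, 161) = 7.
Total pieces = 77/7 + 63/7 + 161/7 = 11 + 9 + 23 = 43.

43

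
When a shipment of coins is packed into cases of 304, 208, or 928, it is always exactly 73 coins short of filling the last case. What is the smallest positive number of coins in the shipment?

Being 73 short of a full case of size k means N ≡ −73 (mod k), i.e. N + 73 is a multiple of each size.
304 = 2^4 × 19
208 = 2^4 × 13
928 = 2^5 × 29
LCM(304, 208, 928) = 2^5 × 13 × 19 × 29 = 229216.
Smallest positive N is 229216 − 73 = 229143.

229143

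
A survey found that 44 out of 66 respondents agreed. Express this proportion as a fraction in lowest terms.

2/3

44 = 2^2 × 11
66 = 2 × 3 × 11
gcd(44, 66) = 2 × 11 = 22.
Divide numerator and denominator by 22: 44/66 = 2/3.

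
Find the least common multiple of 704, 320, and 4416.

704 = 2^6 × 11
320 = 2^6 × 5
4416 = 2^6 × 3 × 23
LCM(704, 320, 4416) = 2^6 × 3 × 5 × 11 × 23 = 242880.

242880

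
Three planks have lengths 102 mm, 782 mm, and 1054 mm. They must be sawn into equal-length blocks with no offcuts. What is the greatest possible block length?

This is the greatest common divisor of 102, 782, and 1054.
102 = 2 × 3 × 17
782 = 2 × 17 × 23
1054 = 2 × 17 × 31
gcd(102, 782, 1054) = 2 × 17 = 34.

34 mm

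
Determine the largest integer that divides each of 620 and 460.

20

620 = 2^2 × 5 × 31
460 = 2^2 × 5 × 23
gcd(620, 460) = 2^2 × 5 = 20.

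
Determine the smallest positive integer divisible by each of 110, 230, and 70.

110 = 2 × 5 × 11
230 = 2 × 5 × 23
70 = 2 × 5 × 7
LCM(110, 230, 70) = 2 × 5 × 7 × 11 × 23 = 17710.

17710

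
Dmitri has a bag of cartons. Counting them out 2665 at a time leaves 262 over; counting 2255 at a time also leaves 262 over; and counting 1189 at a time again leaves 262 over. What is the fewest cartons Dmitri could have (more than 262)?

850397

N − 262 must be a common multiple of 2665, 2255, and 1189.
2665 = 5 × 13 × 41
2255 = 5 × 11 × 41
1189 = 29 × 41
LCM(2665, 2255, 1189) = 5 × 11 × 13 × 29 × 41 = 850135.
Smallest N > 262 is LCM + 262 = 850135 + 262 = 850397.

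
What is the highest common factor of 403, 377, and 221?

13

403 = 13 × 31
377 = 13 × 29
221 = 13 × 17
gcd(403, 377, 221) = 13.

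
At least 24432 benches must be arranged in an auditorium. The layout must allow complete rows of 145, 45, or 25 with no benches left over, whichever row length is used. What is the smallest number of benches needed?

The number of benches must be a common multiple of 145, 45, and 25, so a multiple of their LCM.
145 = 5 × 29
45 = 3^2 × 5
25 = 5^2
LCM(145, 45, 25) = 3^2 × 5^2 × 29 = 6525.
Smallest multiple of 6525 that is ≥ 24432: ⌈24432/6525⌉ × 6525 = 4 × 6525 = 26100.

26100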